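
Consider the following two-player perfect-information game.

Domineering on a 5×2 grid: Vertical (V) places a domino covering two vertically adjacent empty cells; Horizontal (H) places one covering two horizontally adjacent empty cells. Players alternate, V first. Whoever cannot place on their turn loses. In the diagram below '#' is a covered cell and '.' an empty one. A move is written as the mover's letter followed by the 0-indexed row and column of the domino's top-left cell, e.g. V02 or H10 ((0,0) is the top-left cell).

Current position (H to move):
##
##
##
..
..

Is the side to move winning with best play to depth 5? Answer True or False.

p1 H@[##/##/##/../..]: H30[##/##/##/##/..]+1* H40[##/##/##/../##]+1
p2 V@[##/##/##/##/..] terminal -1; root [##/##/##/../..] d5

H winning at [##/##/##/../..]: True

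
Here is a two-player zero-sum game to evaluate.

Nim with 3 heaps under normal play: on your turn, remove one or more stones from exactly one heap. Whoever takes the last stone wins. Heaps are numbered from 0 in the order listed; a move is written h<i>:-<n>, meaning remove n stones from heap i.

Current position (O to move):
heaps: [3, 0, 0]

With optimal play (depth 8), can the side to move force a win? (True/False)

O winning at [(3,0,0)]: True

p1 O@[(3,0,0)]: h0:-1[(2,0,0)]-1 h0:-2[(1,0,0)]-1 h0:-3[(0,0,0)]+1*
p2 X@[(0,0,0)] terminal -1; root [(3,0,0)] d8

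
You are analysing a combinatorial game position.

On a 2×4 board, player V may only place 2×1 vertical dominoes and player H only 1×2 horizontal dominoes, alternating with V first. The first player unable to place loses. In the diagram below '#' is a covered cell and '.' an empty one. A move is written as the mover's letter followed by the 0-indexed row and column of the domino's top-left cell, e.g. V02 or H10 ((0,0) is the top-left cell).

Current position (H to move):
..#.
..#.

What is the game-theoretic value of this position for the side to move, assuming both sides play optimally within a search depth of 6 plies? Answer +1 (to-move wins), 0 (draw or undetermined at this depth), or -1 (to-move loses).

value(..#./..#., H) = +1

[..#./..#.] H move#1: H00:+1/###./..#.*, H10:+1/..#./###.
[###./..#.] V move#2: V03:-1/####/..##*
[####/..##] H move#3: H10:+1/####/####*
[####/####] end (terminal -1, V#4); searched ..#./..#. to 6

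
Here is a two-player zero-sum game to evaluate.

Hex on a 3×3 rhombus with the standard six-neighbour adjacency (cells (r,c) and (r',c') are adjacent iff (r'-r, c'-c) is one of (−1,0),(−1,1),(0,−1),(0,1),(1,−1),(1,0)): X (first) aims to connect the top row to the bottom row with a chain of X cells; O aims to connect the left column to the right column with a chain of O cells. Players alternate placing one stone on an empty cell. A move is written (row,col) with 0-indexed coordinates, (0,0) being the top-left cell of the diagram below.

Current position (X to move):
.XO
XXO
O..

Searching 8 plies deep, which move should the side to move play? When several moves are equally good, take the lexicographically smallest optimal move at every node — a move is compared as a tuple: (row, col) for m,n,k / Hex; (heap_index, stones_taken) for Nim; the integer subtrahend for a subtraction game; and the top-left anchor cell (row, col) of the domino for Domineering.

X's best at [.XO/XXO/O..]: (2,1)

ply 1, X at .XO/XXO/O.. | (0,0)=-1→XXO/XXO/O..; (2,1)=+1→.XO/XXO/OX.*; (2,2)=-1→.XO/XXO/O.X
ply 2: .XO/XXO/OX. is terminal -1 (O); from .XO/XXO/O.. depth 8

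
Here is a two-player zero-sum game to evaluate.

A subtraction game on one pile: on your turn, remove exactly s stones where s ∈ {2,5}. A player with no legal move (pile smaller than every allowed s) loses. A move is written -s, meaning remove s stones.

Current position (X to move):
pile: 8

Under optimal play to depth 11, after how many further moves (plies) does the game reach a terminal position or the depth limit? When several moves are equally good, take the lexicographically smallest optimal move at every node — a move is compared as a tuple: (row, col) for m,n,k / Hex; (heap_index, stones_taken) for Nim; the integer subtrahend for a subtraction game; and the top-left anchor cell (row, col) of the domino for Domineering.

[8] X move#1: -2:-1/6*, -5:-1/3
[6] O move#2: -2:+1/4*, -5:+1/1
[4] X move#3: -2:-1/2*
[2] O move#4: -2:+1/0*
[0] end (terminal -1, X#5); searched 8 to 11

PV length from [8]: 4 plies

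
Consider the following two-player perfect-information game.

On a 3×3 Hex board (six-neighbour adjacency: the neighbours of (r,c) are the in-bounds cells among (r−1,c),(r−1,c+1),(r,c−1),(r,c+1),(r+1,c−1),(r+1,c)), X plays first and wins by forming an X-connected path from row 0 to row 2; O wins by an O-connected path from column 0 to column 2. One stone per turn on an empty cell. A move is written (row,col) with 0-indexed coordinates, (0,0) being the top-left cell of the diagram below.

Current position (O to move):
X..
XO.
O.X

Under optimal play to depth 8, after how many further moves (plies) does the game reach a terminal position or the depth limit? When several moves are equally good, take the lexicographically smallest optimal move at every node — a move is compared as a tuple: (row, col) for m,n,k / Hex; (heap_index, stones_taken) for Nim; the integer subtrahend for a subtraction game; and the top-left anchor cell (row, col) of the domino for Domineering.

PV length from [X../XO./O.X]: 3 plies

[X../XO./O.X] O move#1: (0,1):+1/XO./XO./O.X*, (0,2):+1/X.O/XO./O.X, (1,2):+1/X../XOO/O.X, (2,1):+1/X../XO./OOX
[XO./XO./O.X] X move#2: (0,2):-1/XOX/XO./O.X*, (1,2):-1/XO./XOX/O.X, (2,1):-1/XO./XO./OXX
[XOX/XO./O.X] O move#3: (1,2):+1/XOX/XOO/O.X*, (2,1):-1/XOX/XO./OOX
[XOX/XOO/O.X] end (terminal -1, X#4); searched X../XO./O.X to 8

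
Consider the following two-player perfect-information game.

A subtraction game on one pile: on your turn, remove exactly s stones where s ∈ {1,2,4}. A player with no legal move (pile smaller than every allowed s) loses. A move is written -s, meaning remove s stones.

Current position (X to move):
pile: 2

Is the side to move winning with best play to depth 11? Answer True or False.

X winning at [2]: True

[2] X move#1: -1:-1/1, -2:+1/0*
[0] end (terminal -1, O#2); searched 2 to 11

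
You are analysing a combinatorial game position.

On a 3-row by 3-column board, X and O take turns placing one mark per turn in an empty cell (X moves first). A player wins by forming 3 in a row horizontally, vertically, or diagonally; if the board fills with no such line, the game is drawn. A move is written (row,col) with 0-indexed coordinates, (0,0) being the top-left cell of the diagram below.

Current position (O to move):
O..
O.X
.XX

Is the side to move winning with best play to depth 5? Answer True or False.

O winning at [O../O.X/.XX]: True

p1 O@[O../O.X/.XX]: (0,1)[OO./O.X/.XX]-1 (0,2)[O.O/O.X/.XX]-1 (1,1)[O../OOX/.XX]-1 (2,0)[O../O.X/OXX]+1*
p2 X@[O../O.X/OXX] terminal -1; root [O../O.X/.XX] d5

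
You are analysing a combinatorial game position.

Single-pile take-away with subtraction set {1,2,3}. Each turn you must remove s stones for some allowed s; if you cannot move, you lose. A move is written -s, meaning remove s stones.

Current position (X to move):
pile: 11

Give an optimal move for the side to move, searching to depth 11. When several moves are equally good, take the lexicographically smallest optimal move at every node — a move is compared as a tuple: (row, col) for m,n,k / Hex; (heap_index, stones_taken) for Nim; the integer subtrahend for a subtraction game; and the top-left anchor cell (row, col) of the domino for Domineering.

ply 1, X at 11 | -1=-1→10; -2=-1→9; -3=+1→8*
ply 2, O at 8 | -1=-1→7*; -2=-1→6; -3=-1→5
ply 3, X at 7 | -1=-1→6; -2=-1→5; -3=+1→4*
ply 4, O at 4 | -1=-1→3*; -2=-1→2; -3=-1→1
ply 5, X at 3 | -1=-1→2; -2=-1→1; -3=+1→0*
ply 6: 0 is terminal -1 (O); from 11 depth 11

X's best at [11]: -3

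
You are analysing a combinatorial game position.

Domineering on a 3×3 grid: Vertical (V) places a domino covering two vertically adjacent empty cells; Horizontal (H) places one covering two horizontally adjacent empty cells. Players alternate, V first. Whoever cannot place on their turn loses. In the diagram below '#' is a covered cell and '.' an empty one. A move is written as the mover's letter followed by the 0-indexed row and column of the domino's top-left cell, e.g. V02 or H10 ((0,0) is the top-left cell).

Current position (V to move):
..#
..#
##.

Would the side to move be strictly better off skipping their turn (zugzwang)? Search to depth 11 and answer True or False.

ply 1, V at ..#/..#/##. | V00=+1→#.#/#.#/##.*; V01=+1→.##/.##/##.
ply 2: #.#/#.#/##. is terminal -1 (H); from ..#/..#/##. depth 11
if V skipped the turn, H would face:
~ ply 1, H at ..#/..#/##. | H00=+1→###/..#/##.*; H10=+1→..#/###/##.
~ ply 2: ###/..#/##. is terminal -1 (V); from ..#/..#/##. depth 11
compare (V): move=+1 vs pass=-1

zugzwang(..#/..#/##., V) = False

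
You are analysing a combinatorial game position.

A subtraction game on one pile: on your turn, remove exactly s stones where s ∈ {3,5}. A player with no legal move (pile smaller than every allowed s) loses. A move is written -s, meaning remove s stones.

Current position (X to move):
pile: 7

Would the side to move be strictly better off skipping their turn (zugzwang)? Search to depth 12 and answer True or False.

zugzwang(7, X) = False

ply 1, X at 7 | -3=-1→4; -5=+1→2*
ply 2: 2 is terminal -1 (O); from 7 depth 12
if X skipped the turn, O would face:
~ ply 1, O at 7 | -3=-1→4; -5=+1→2*
~ ply 2: 2 is terminal -1 (X); from 7 depth 12
compare (X): move=+1 vs pass=-1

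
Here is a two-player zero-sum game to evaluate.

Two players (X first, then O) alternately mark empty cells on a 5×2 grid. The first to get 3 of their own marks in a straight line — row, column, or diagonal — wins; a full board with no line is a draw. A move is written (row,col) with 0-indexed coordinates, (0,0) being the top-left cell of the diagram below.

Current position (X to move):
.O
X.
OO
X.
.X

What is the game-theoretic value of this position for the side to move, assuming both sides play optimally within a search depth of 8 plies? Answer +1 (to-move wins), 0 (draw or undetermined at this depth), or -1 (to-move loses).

ply 1, X at .O/X./OO/X./.X | (0,0)=-1→XO/X./OO/X./.X; (1,1)=+0→.O/XX/OO/X./.X*; (3,1)=-1→.O/X./OO/XX/.X; (4,0)=-1→.O/X./OO/X./XX
ply 2, O at .O/XX/OO/X./.X | (0,0)=+0→OO/XX/OO/X./.X*; (3,1)=+0→.O/XX/OO/XO/.X; (4,0)=+0→.O/XX/OO/X./OX
ply 3, X at OO/XX/OO/X./.X | (3,1)=+0→OO/XX/OO/XX/.X*; (4,0)=+0→OO/XX/OO/X./XX
ply 4, O at OO/XX/OO/XX/.X | (4,0)=+0→OO/XX/OO/XX/OX*
ply 5: OO/XX/OO/XX/OX is terminal +0 (X); from .O/X./OO/X./.X depth 8

value(.O/X./OO/X./.X, X) = 0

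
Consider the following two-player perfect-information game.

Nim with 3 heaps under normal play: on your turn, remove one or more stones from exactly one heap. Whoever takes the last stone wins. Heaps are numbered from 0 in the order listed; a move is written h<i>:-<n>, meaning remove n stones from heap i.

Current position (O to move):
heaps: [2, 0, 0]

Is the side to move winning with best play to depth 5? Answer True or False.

O winning at [(2,0,0)]: True

p1 O@[(2,0,0)]: h0:-1[(1,0,0)]-1 h0:-2[(0,0,0)]+1*
p2 X@[(0,0,0)] terminal -1; root [(2,0,0)] d5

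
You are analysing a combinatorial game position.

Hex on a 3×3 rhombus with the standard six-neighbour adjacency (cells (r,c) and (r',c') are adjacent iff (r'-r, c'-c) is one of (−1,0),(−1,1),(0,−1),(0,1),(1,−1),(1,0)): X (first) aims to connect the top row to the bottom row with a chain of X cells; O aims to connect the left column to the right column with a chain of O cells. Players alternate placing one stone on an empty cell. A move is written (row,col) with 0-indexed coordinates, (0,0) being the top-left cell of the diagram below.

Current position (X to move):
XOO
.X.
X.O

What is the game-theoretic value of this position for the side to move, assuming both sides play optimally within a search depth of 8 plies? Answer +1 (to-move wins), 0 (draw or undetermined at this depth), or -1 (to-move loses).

[XOO/.X./X.O] X move#1: (1,0):+1/XOO/XX./X.O*, (1,2):-1/XOO/.XX/X.O, (2,1):-1/XOO/.X./XXO
[XOO/XX./X.O] end (terminal -1, O#2); searched XOO/.X./X.O to 8

value(XOO/.X./X.O, X) = +1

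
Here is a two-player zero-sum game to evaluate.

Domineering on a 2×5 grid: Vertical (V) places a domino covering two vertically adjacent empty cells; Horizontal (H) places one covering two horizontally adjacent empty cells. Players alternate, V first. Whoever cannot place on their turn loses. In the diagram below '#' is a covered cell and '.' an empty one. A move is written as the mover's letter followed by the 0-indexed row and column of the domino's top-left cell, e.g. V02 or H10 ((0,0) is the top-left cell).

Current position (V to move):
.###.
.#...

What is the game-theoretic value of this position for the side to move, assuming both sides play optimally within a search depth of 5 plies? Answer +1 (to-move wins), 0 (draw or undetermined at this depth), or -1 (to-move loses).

value(.###./.#..., V) = +1

ply 1, V at .###./.#... | V00=-1→####./##...; V04=+1→.####/.#..#*
ply 2, H at .####/.#..# | H12=-1→.####/.####*
ply 3, V at .####/.#### | V00=+1→#####/#####*
ply 4: #####/##### is terminal -1 (H); from .###./.#... depth 5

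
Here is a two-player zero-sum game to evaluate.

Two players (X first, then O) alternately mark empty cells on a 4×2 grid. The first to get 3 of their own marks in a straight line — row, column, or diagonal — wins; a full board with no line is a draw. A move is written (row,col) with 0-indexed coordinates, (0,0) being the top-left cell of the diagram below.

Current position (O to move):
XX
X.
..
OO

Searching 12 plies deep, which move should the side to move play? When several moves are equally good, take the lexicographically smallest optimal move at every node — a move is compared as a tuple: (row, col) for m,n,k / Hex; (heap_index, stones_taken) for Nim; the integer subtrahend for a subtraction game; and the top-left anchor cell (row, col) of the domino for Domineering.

O's best at [XX/X./../OO]: (2,0)

ply 1, O at XX/X./../OO | (1,1)=-1→XX/XO/../OO; (2,0)=+0→XX/X./O./OO*; (2,1)=-1→XX/X./.O/OO
ply 2, X at XX/X./O./OO | (1,1)=+0→XX/XX/O./OO*; (2,1)=+0→XX/X./OX/OO
ply 3, O at XX/XX/O./OO | (2,1)=+0→XX/XX/OO/OO*
ply 4: XX/XX/OO/OO is terminal +0 (X); from XX/X./../OO depth 12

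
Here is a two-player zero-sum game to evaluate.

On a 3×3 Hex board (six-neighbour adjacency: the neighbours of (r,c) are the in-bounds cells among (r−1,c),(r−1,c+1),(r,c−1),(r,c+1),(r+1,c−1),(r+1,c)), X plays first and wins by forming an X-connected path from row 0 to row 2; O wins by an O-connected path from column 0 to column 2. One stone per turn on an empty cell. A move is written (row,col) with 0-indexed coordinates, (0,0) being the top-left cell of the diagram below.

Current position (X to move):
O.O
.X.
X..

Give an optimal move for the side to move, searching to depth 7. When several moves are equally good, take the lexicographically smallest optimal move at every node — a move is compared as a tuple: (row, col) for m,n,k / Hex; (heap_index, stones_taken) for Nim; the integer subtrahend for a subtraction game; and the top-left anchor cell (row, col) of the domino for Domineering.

[O.O/.X./X..] X move#1: (0,1):+1/OXO/.X./X..*, (1,0):-1/O.O/XX./X.., (1,2):-1/O.O/.XX/X.., (2,1):-1/O.O/.X./XX., (2,2):-1/O.O/.X./X.X
[OXO/.X./X..] end (terminal -1, O#2); searched O.O/.X./X.. to 7

X's best at [O.O/.X./X..]: (0,1)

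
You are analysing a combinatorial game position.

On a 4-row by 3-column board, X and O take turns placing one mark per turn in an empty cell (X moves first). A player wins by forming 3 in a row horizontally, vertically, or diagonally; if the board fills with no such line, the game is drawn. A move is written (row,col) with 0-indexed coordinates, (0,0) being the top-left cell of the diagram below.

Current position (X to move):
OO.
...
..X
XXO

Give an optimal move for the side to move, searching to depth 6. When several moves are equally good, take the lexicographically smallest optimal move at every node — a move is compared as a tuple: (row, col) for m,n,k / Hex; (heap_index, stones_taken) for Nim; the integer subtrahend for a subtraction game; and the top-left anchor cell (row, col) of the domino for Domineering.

[OO./.../..X/XXO] X move#1: (0,2):+1/OOX/.../..X/XXO*, (1,0):-1/OO./X../..X/XXO, (1,1):-1/OO./.X./..X/XXO, (1,2):-1/OO./..X/..X/XXO, (2,0):-1/OO./.../X.X/XXO, (2,1):-1/OO./.../.XX/XXO
[OOX/.../..X/XXO] O move#2: (1,0):-1/OOX/O../..X/XXO*, (1,1):-1/OOX/.O./..X/XXO, (1,2):-1/OOX/..O/..X/XXO, (2,0):-1/OOX/.../O.X/XXO, (2,1):-1/OOX/.../.OX/XXO
[OOX/O../..X/XXO] X move#3: (1,1):-1/OOX/OX./..X/XXO, (1,2):+1/OOX/O.X/..X/XXO*, (2,0):-1/OOX/O../X.X/XXO, (2,1):-1/OOX/O../.XX/XXO
[OOX/O.X/..X/XXO] end (terminal -1, O#4); searched OO./.../..X/XXO to 6

X's best at [OO./.../..X/XXO]: (0,2)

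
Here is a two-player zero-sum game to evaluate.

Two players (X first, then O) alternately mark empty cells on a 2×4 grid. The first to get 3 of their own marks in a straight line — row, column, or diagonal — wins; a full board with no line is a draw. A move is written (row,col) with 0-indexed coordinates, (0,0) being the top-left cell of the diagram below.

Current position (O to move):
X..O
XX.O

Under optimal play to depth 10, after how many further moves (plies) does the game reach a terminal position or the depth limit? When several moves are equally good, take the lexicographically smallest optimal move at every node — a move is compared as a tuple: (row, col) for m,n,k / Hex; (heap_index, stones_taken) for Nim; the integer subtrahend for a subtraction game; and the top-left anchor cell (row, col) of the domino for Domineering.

PV length from [X..O/XX.O]: 3 plies

[X..O/XX.O] O move#1: (0,1):-1/XO.O/XX.O, (0,2):-1/X.OO/XX.O, (1,2):+0/X..O/XXOO*
[X..O/XXOO] X move#2: (0,1):+0/XX.O/XXOO*, (0,2):+0/X.XO/XXOO
[XX.O/XXOO] O move#3: (0,2):+0/XXOO/XXOO*
[XXOO/XXOO] end (terminal +0, X#4); searched X..O/XX.O to 10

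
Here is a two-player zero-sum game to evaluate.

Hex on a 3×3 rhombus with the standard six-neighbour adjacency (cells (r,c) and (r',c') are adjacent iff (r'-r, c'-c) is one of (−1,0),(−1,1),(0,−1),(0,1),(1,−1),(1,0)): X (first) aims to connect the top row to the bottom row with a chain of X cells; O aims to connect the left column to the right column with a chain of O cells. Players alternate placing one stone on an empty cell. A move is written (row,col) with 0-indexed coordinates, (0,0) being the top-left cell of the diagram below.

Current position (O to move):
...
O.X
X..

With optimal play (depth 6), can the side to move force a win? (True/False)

O winning at [.../O.X/X..]: True

p1 O@[.../O.X/X..]: (0,0)[O../O.X/X..]-1 (0,1)[.O./O.X/X..]-1 (0,2)[..O/O.X/X..]+1* (1,1)[.../OOX/X..]-1 (2,1)[.../O.X/XO.]-1 (2,2)[.../O.X/X.O]-1
p2 X@[..O/O.X/X..]: (0,0)[X.O/O.X/X..]-1* (0,1)[.XO/O.X/X..]-1 (1,1)[..O/OXX/X..]-1 (2,1)[..O/O.X/XX.]-1 (2,2)[..O/O.X/X.X]-1
p3 O@[X.O/O.X/X..]: (0,1)[XOO/O.X/X..]+1* (1,1)[X.O/OOX/X..]+1 (2,1)[X.O/O.X/XO.]+1 (2,2)[X.O/O.X/X.O]+1
p4 X@[XOO/O.X/X..] terminal -1; root [.../O.X/X..] d6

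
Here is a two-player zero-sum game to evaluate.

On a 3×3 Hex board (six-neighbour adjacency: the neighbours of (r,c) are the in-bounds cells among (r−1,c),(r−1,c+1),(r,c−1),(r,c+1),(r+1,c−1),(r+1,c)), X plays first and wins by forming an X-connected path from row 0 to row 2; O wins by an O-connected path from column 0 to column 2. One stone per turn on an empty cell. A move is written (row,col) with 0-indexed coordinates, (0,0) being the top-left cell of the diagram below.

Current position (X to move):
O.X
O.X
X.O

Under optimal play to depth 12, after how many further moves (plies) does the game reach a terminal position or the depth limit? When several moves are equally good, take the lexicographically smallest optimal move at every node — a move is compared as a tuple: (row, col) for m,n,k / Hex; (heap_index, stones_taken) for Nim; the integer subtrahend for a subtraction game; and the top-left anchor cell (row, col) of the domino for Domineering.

PV length from [O.X/O.X/X.O]: 3 plies

p1 X@[O.X/O.X/X.O]: (0,1)[OXX/O.X/X.O]+1* (1,1)[O.X/OXX/X.O]+1 (2,1)[O.X/O.X/XXO]+1
p2 O@[OXX/O.X/X.O]: (1,1)[OXX/OOX/X.O]-1* (2,1)[OXX/O.X/XOO]-1
p3 X@[OXX/OOX/X.O]: (2,1)[OXX/OOX/XXO]+1*
p4 O@[OXX/OOX/XXO] terminal -1; root [O.X/O.X/X.O] d12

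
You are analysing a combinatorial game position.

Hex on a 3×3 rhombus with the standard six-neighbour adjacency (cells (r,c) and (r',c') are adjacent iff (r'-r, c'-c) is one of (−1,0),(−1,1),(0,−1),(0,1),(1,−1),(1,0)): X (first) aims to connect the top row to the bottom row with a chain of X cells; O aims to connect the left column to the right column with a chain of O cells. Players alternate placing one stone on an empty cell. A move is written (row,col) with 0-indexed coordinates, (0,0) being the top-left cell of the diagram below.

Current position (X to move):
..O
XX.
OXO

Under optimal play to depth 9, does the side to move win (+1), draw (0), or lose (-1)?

p1 X@[..O/XX./OXO]: (0,0)[X.O/XX./OXO]+1* (0,1)[.XO/XX./OXO]+1 (1,2)[..O/XXX/OXO]+1
p2 O@[X.O/XX./OXO] terminal -1; root [..O/XX./OXO] d9

value(..O/XX./OXO, X) = +1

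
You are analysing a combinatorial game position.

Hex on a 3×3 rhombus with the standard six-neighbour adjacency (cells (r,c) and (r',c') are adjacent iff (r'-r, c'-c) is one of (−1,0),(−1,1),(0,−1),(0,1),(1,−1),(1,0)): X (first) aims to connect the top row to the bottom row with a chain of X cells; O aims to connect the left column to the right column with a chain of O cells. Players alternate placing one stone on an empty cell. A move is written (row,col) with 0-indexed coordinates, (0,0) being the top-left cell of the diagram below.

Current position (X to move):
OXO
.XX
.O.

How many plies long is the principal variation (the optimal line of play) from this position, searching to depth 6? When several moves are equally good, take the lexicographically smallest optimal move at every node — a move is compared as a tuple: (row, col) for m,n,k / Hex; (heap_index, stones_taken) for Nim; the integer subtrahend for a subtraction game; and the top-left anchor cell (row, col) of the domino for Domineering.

PV length from [OXO/.XX/.O.]: 3 plies

p1 X@[OXO/.XX/.O.]: (1,0)[OXO/XXX/.O.]+1* (2,0)[OXO/.XX/XO.]+1 (2,2)[OXO/.XX/.OX]+1
p2 O@[OXO/XXX/.O.]: (2,0)[OXO/XXX/OO.]-1* (2,2)[OXO/XXX/.OO]-1
p3 X@[OXO/XXX/OO.]: (2,2)[OXO/XXX/OOX]+1*
p4 O@[OXO/XXX/OOX] terminal -1; root [OXO/.XX/.O.] d6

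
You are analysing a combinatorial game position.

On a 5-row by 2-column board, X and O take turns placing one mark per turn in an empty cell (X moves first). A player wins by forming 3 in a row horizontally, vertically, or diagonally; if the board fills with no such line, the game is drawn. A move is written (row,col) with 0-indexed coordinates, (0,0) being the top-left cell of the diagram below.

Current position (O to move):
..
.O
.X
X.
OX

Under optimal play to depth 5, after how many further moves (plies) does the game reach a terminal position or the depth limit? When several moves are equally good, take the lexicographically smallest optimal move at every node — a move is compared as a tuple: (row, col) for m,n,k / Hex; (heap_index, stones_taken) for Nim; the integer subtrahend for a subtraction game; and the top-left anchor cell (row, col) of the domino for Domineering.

p1 O@[../.O/.X/X./OX]: (0,0)[O./.O/.X/X./OX]-1 (0,1)[.O/.O/.X/X./OX]-1 (1,0)[../OO/.X/X./OX]-1 (2,0)[../.O/OX/X./OX]-1 (3,1)[../.O/.X/XO/OX]+0*
p2 X@[../.O/.X/XO/OX]: (0,0)[X./.O/.X/XO/OX]+0* (0,1)[.X/.O/.X/XO/OX]+0 (1,0)[../XO/.X/XO/OX]+0 (2,0)[../.O/XX/XO/OX]+0
p3 O@[X./.O/.X/XO/OX]: (0,1)[XO/.O/.X/XO/OX]+0* (1,0)[X./OO/.X/XO/OX]+0 (2,0)[X./.O/OX/XO/OX]+0
p4 X@[XO/.O/.X/XO/OX]: (1,0)[XO/XO/.X/XO/OX]+0* (2,0)[XO/.O/XX/XO/OX]+0
p5 O@[XO/XO/.X/XO/OX]: (2,0)[XO/XO/OX/XO/OX]+0*
p6 X@[XO/XO/OX/XO/OX] terminal +0; root [../.O/.X/X./OX] d5

PV length from [../.O/.X/X./OX]: 5 plies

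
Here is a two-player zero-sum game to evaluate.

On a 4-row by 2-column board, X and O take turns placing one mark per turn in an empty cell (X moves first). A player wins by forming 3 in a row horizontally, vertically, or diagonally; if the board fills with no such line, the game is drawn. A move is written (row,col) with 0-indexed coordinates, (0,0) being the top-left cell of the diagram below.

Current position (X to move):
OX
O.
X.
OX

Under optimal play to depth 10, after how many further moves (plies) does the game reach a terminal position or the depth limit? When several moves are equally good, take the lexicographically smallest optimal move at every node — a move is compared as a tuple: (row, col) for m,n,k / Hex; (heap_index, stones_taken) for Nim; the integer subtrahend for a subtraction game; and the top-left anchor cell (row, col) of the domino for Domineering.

PV length from [OX/O./X./OX]: 2 plies

ply 1, X at OX/O./X./OX | (1,1)=+0→OX/OX/X./OX*; (2,1)=+0→OX/O./XX/OX
ply 2, O at OX/OX/X./OX | (2,1)=+0→OX/OX/XO/OX*
ply 3: OX/OX/XO/OX is terminal +0 (X); from OX/O./X./OX depth 10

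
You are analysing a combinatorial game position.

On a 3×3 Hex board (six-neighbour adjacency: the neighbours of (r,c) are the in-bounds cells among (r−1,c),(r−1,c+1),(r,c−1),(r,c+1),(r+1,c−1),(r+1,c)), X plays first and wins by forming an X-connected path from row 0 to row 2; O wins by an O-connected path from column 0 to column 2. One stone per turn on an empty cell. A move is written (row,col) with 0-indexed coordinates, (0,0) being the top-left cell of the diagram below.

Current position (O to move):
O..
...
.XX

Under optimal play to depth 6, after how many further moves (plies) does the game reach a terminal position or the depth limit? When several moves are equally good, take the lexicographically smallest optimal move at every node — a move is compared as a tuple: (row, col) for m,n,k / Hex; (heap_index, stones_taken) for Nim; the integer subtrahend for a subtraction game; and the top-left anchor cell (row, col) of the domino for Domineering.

PV length from [O../.../.XX]: 5 plies

ply 1, O at O../.../.XX | (0,1)=-1→OO./.../.XX; (0,2)=+1→O.O/.../.XX*; (1,0)=-1→O../O../.XX; (1,1)=+1→O../.O./.XX; (1,2)=-1→O../..O/.XX; (2,0)=-1→O../.../OXX
ply 2, X at O.O/.../.XX | (0,1)=-1→OXO/.../.XX*; (1,0)=-1→O.O/X../.XX; (1,1)=-1→O.O/.X./.XX; (1,2)=-1→O.O/..X/.XX; (2,0)=-1→O.O/.../XXX
ply 3, O at OXO/.../.XX | (1,0)=-1→OXO/O../.XX; (1,1)=+1→OXO/.O./.XX*; (1,2)=-1→OXO/..O/.XX; (2,0)=-1→OXO/.../OXX
ply 4, X at OXO/.O./.XX | (1,0)=-1→OXO/XO./.XX*; (1,2)=-1→OXO/.OX/.XX; (2,0)=-1→OXO/.O./XXX
ply 5, O at OXO/XO./.XX | (1,2)=-1→OXO/XOO/.XX; (2,0)=+1→OXO/XO./OXX*
ply 6: OXO/XO./OXX is terminal -1 (X); from O../.../.XX depth 6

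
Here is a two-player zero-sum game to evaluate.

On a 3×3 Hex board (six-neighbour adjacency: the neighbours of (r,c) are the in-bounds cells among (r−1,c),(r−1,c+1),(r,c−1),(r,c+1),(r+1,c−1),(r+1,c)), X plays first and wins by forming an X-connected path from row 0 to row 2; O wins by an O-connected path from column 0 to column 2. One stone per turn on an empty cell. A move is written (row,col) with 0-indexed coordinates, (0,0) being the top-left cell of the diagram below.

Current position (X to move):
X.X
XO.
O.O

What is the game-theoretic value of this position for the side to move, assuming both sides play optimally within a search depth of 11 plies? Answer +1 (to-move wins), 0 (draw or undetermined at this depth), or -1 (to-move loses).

value(X.X/XO./O.O, X) = -1

[X.X/XO./O.O] X move#1: (0,1):-1/XXX/XO./O.O*, (1,2):-1/X.X/XOX/O.O, (2,1):-1/X.X/XO./OXO
[XXX/XO./O.O] O move#2: (1,2):+1/XXX/XOO/O.O*, (2,1):+1/XXX/XO./OOO
[XXX/XOO/O.O] end (terminal -1, X#3); searched X.X/XO./O.O to 11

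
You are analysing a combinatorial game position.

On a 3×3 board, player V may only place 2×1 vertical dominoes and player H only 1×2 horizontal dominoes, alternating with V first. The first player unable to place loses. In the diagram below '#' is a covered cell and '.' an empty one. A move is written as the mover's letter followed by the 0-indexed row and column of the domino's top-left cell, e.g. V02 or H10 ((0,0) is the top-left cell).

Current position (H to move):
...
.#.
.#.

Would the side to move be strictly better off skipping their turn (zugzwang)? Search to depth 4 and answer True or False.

[.../.#./.#.] H move#1: H00:-1/##./.#./.#.*, H01:-1/.##/.#./.#.
[##./.#./.#.] V move#2: V02:+1/###/.##/.#.*, V10:+1/##./##./##., V12:+1/##./.##/.##
[###/.##/.#.] end (terminal -1, H#3); searched .../.#./.#. to 4
if H skipped the turn, V would face:
~ [.../.#./.#.] V move#1: V00:+1/#../##./.#.*, V02:+1/..#/.##/.#., V10:+1/.../##./##., V12:+1/.../.##/.##
~ [#../##./.#.] H move#2: H01:-1/###/##./.#.*
~ [###/##./.#.] V move#3: V12:+1/###/###/.##*
~ [###/###/.##] end (terminal -1, H#4); searched .../.#./.#. to 4
compare (H): move=-1 vs pass=-1

zugzwang(.../.#./.#., H) = False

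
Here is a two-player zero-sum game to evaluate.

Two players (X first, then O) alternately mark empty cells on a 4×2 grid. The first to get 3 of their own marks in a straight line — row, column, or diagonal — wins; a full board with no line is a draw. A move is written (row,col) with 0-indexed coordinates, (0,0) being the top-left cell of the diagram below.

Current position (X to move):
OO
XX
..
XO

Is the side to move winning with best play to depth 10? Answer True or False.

X winning at [OO/XX/../XO]: True

p1 X@[OO/XX/../XO]: (2,0)[OO/XX/X./XO]+1* (2,1)[OO/XX/.X/XO]+0
p2 O@[OO/XX/X./XO] terminal -1; root [OO/XX/../XO] d10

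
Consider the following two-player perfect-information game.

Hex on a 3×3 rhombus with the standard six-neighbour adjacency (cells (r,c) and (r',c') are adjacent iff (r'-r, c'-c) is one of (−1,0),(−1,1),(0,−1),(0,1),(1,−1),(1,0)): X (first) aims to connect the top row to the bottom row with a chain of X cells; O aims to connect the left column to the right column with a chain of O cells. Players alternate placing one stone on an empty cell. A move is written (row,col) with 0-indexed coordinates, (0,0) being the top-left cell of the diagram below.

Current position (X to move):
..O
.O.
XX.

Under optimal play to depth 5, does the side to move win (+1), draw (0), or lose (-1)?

value(..O/.O./XX., X) = +1

p1 X@[..O/.O./XX.]: (0,0)[X.O/.O./XX.]-1 (0,1)[.XO/.O./XX.]-1 (1,0)[..O/XO./XX.]+1* (1,2)[..O/.OX/XX.]-1 (2,2)[..O/.O./XXX]-1
p2 O@[..O/XO./XX.]: (0,0)[O.O/XO./XX.]-1* (0,1)[.OO/XO./XX.]-1 (1,2)[..O/XOO/XX.]-1 (2,2)[..O/XO./XXO]-1
p3 X@[O.O/XO./XX.]: (0,1)[OXO/XO./XX.]+1* (1,2)[O.O/XOX/XX.]-1 (2,2)[O.O/XO./XXX]-1
p4 O@[OXO/XO./XX.] terminal -1; root [..O/.O./XX.] d5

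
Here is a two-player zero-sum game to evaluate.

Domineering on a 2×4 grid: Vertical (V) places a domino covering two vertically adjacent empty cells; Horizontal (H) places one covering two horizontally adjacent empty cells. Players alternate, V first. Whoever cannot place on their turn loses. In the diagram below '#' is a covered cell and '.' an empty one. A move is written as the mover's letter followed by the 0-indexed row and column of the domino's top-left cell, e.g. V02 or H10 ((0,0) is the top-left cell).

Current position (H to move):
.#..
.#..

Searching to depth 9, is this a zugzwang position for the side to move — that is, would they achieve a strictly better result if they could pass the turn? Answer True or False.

[.#../.#..] H move#1: H02:+1/.###/.#..*, H12:+1/.#../.###
[.###/.#..] V move#2: V00:-1/####/##..*
[####/##..] H move#3: H12:+1/####/####*
[####/####] end (terminal -1, V#4); searched .#../.#.. to 9
pass branch (V moves first from the same position):
  | [.#../.#..] V move#1: V00:-1/##../##.., V02:+1/.##./.##.*, V03:+1/.#.#/.#.#
  | [.##./.##.] end (terminal -1, H#2); searched .#../.#.. to 9
H moving scores +1; H passing scores -1

zugzwang(.#../.#.., H) = False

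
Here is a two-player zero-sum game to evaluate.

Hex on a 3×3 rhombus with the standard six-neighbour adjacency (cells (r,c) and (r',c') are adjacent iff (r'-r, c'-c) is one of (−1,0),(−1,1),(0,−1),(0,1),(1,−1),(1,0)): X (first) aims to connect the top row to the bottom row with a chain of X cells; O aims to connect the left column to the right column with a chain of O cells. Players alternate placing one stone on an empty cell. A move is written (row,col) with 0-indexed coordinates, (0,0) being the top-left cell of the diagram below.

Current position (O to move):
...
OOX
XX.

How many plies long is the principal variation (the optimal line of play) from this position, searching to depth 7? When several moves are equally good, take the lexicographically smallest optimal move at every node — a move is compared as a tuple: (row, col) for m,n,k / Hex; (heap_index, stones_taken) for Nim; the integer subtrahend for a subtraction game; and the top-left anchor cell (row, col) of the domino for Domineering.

[.../OOX/XX.] O move#1: (0,0):-1/O../OOX/XX., (0,1):-1/.O./OOX/XX., (0,2):+1/..O/OOX/XX.*, (2,2):-1/.../OOX/XXO
[..O/OOX/XX.] end (terminal -1, X#2); searched .../OOX/XX. to 7

PV length from [.../OOX/XX.]: 1 ply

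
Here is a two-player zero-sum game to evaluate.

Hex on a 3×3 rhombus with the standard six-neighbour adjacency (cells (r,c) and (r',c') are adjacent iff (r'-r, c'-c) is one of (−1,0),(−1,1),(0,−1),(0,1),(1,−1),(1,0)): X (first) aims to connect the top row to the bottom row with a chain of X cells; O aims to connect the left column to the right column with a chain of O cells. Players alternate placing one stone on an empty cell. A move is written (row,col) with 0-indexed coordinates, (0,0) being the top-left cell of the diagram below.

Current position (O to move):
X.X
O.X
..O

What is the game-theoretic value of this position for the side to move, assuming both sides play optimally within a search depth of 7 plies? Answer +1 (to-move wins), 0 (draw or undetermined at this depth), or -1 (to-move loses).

ply 1, O at X.X/O.X/..O | (0,1)=-1→XOX/O.X/..O; (1,1)=-1→X.X/OOX/..O; (2,0)=-1→X.X/O.X/O.O; (2,1)=+1→X.X/O.X/.OO*
ply 2, X at X.X/O.X/.OO | (0,1)=-1→XXX/O.X/.OO*; (1,1)=-1→X.X/OXX/.OO; (2,0)=-1→X.X/O.X/XOO
ply 3, O at XXX/O.X/.OO | (1,1)=+1→XXX/OOX/.OO*; (2,0)=+1→XXX/O.X/OOO
ply 4: XXX/OOX/.OO is terminal -1 (X); from X.X/O.X/..O depth 7

value(X.X/O.X/..O, O) = +1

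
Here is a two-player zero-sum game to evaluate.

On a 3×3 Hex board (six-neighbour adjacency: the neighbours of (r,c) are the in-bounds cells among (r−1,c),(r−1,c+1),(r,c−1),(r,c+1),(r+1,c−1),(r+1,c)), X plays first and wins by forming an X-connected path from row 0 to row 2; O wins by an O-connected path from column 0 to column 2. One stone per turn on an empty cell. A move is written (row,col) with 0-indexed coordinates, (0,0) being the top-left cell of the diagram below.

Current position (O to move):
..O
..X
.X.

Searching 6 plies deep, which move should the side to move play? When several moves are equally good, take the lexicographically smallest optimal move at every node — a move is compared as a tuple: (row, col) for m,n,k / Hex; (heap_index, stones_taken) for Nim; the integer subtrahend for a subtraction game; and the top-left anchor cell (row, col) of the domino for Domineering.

[..O/..X/.X.] O move#1: (0,0):+1/O.O/..X/.X.*, (0,1):+1/.OO/..X/.X., (1,0):+1/..O/O.X/.X., (1,1):+1/..O/.OX/.X., (2,0):+1/..O/..X/OX., (2,2):-1/..O/..X/.XO
[O.O/..X/.X.] X move#2: (0,1):-1/OXO/..X/.X.*, (1,0):-1/O.O/X.X/.X., (1,1):-1/O.O/.XX/.X., (2,0):-1/O.O/..X/XX., (2,2):-1/O.O/..X/.XX
[OXO/..X/.X.] O move#3: (1,0):-1/OXO/O.X/.X., (1,1):+1/OXO/.OX/.X.*, (2,0):-1/OXO/..X/OX., (2,2):-1/OXO/..X/.XO
[OXO/.OX/.X.] X move#4: (1,0):-1/OXO/XOX/.X.*, (2,0):-1/OXO/.OX/XX., (2,2):-1/OXO/.OX/.XX
[OXO/XOX/.X.] O move#5: (2,0):+1/OXO/XOX/OX.*, (2,2):-1/OXO/XOX/.XO
[OXO/XOX/OX.] end (terminal -1, X#6); searched ..O/..X/.X. to 6

O's best at [..O/..X/.X.]: (0,0)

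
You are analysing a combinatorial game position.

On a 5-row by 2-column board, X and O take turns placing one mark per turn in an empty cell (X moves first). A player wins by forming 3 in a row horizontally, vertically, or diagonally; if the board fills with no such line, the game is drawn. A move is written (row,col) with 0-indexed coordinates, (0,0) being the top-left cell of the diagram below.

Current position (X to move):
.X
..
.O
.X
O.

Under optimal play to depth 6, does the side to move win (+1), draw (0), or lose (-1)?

value(.X/../.O/.X/O., X) = 0

p1 X@[.X/../.O/.X/O.]: (0,0)[XX/../.O/.X/O.]+0* (1,0)[.X/X./.O/.X/O.]+0 (1,1)[.X/.X/.O/.X/O.]+0 (2,0)[.X/../XO/.X/O.]+0 (3,0)[.X/../.O/XX/O.]+0 (4,1)[.X/../.O/.X/OX]+0
p2 O@[XX/../.O/.X/O.]: (1,0)[XX/O./.O/.X/O.]+0* (1,1)[XX/.O/.O/.X/O.]+0 (2,0)[XX/../OO/.X/O.]+0 (3,0)[XX/../.O/OX/O.]+0 (4,1)[XX/../.O/.X/OO]+0
p3 X@[XX/O./.O/.X/O.]: (1,1)[XX/OX/.O/.X/O.]+0* (2,0)[XX/O./XO/.X/O.]+0 (3,0)[XX/O./.O/XX/O.]+0 (4,1)[XX/O./.O/.X/OX]+0
p4 O@[XX/OX/.O/.X/O.]: (2,0)[XX/OX/OO/.X/O.]+0* (3,0)[XX/OX/.O/OX/O.]+0 (4,1)[XX/OX/.O/.X/OO]+0
p5 X@[XX/OX/OO/.X/O.]: (3,0)[XX/OX/OO/XX/O.]+0* (4,1)[XX/OX/OO/.X/OX]-1
p6 O@[XX/OX/OO/XX/O.]: (4,1)[XX/OX/OO/XX/OO]+0*
p7 X@[XX/OX/OO/XX/OO] terminal +0; root [.X/../.O/.X/O.] d6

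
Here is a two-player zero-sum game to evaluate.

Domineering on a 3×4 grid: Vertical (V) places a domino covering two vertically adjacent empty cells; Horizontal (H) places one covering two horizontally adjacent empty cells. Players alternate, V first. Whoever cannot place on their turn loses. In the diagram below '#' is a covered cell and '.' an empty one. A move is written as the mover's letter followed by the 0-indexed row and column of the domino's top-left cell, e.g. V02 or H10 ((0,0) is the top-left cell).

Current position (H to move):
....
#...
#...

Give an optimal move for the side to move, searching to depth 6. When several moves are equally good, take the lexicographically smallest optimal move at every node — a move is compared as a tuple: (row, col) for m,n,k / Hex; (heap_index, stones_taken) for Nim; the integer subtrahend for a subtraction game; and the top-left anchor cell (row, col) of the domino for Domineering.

H's best at [..../#.../#...]: H11

ply 1, H at ..../#.../#... | H00=-1→##../#.../#...; H01=-1→.##./#.../#...; H02=-1→..##/#.../#...; H11=+1→..../###./#...*; H12=+1→..../#.##/#...; H21=-1→..../#.../###.; H22=-1→..../#.../#.##
ply 2, V at ..../###./#... | V03=-1→...#/####/#...*; V13=-1→..../####/#..#
ply 3, H at ...#/####/#... | H00=+1→##.#/####/#...*; H01=+1→.###/####/#...; H21=+1→...#/####/###.; H22=+1→...#/####/#.##
ply 4: ##.#/####/#... is terminal -1 (V); from ..../#.../#... depth 6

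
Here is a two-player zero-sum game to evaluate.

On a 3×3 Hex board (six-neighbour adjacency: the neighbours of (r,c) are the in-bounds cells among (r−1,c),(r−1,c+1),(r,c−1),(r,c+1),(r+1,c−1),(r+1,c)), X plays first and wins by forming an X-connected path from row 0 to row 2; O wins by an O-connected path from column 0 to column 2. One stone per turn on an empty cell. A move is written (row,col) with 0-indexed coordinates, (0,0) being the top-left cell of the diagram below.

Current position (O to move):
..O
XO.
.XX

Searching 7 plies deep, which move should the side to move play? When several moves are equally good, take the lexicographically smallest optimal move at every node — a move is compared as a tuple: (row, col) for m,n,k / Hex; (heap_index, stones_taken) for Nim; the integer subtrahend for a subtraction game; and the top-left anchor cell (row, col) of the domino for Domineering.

O's best at [..O/XO./.XX]: (0,0)

ply 1, O at ..O/XO./.XX | (0,0)=+1→O.O/XO./.XX*; (0,1)=+1→.OO/XO./.XX; (1,2)=-1→..O/XOO/.XX; (2,0)=+1→..O/XO./OXX
ply 2, X at O.O/XO./.XX | (0,1)=-1→OXO/XO./.XX*; (1,2)=-1→O.O/XOX/.XX; (2,0)=-1→O.O/XO./XXX
ply 3, O at OXO/XO./.XX | (1,2)=-1→OXO/XOO/.XX; (2,0)=+1→OXO/XO./OXX*
ply 4: OXO/XO./OXX is terminal -1 (X); from ..O/XO./.XX depth 7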